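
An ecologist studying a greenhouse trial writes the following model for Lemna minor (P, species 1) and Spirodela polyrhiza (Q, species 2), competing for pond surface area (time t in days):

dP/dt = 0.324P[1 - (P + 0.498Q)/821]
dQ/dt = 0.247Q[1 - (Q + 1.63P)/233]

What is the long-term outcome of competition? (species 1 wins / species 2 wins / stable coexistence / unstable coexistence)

species 1 excludes species 2

Compare the nullcline intercepts: K1/α12 = 821/0.498 = 1650 > K2 = 233; K2/α21 = 233/1.63 = 143 < K1 = 821.
Since the inequalities point opposite ways, species 1 can invade but species 2 cannot.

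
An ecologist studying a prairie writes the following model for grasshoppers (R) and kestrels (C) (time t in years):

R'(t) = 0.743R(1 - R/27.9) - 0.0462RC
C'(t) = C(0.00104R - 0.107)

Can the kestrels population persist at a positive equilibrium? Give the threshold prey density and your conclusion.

Threshold R = 103; K < 103, so no, the predator goes extinct.

The predator equation gives dC/dt > 0 only when R > 0.107/0.00104 = 103.
Without the predator, R → K = 27.9. Since 27.9 < 103, the predator cannot invade.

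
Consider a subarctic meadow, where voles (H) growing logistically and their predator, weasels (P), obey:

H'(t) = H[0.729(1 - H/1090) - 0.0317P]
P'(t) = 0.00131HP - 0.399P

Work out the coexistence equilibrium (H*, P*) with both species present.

H* ≈ 305, P* ≈ 16.6

From dP/dt = 0 with P > 0: 0.00131H* = 0.399, so H* = 305.
Substitute into dH/dt = 0: 0.729(1 - 305/1090) = 0.0317P*.
The bracket is 0.721, giving P* = 0.525/0.0317 = 16.6.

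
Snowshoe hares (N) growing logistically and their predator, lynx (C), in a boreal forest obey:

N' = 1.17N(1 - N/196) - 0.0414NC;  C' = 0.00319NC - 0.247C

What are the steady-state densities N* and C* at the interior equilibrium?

N* ≈ 77.4, C* ≈ 17.1

From dC/dt = 0 with C > 0: 0.00319N* = 0.247, so N* = 77.4.
Substitute into dN/dt = 0: 1.17(1 - 77.4/196) = 0.0414C*.
The bracket is 0.605, giving C* = 0.708/0.0414 = 17.1.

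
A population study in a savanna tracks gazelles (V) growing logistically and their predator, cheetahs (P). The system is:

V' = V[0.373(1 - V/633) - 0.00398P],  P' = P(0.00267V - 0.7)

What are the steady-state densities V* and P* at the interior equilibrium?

V* ≈ 262, P* ≈ 54.9

From dP/dt = 0 with P > 0: 0.00267V* = 0.7, so V* = 262.
Substitute into dV/dt = 0: 0.373(1 - 262/633) = 0.00398P*.
The bracket is 0.586, giving P* = 0.219/0.00398 = 54.9.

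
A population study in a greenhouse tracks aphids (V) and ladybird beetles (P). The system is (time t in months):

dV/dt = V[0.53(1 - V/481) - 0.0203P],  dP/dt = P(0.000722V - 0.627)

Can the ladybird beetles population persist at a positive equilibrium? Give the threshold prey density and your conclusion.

Threshold V = 868; K < 868, so no, the predator goes extinct.

The predator equation gives dP/dt > 0 only when V > 0.627/0.000722 = 868.
Without the predator, V → K = 481. Since 481 < 868, the predator cannot invade.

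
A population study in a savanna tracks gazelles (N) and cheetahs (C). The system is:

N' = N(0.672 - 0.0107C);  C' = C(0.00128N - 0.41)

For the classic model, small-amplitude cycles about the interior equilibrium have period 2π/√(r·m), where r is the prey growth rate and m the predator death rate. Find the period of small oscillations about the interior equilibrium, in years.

T ≈ 12 years

Here r = 0.672 and m = 0.41, so r·m = 0.276.
ω = √0.276 = 0.525 per year, hence T = 2π/ω ≈ 12 years.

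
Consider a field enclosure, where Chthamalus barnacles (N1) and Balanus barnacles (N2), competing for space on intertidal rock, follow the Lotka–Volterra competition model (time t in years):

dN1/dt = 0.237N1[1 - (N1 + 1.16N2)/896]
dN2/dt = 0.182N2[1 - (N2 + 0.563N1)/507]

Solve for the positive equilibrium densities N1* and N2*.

Setting both brackets to zero gives the nullclines N1 + 1.16N2 = 896 and 0.563N1 + N2 = 507.
Substituting N2 = 507 - 0.563N1 into the first: N1(1 - 1.16·0.563) = 896 - 1.16·507.
So N1* = 308/0.347 = 887, and then N2* = 507 - 0.563·887 = 7.36.

N1* ≈ 887, N2* ≈ 7.36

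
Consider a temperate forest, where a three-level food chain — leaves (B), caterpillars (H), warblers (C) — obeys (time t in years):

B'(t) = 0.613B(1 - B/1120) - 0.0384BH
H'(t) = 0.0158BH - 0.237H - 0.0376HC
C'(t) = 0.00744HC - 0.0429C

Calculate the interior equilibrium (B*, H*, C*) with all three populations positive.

From dC/dt = 0: 0.00744H* = 0.0429, so H* = 5.77.
From dB/dt = 0: 0.613(1 - B*/1120) = 0.0384·5.77, giving B* = 1120·(1 - 0.361) = 715.
From dH/dt = 0: 0.0158·715 - 0.237 = 0.0376C*, so C* = 11.1/0.0376 = 294.

B* ≈ 715, H* ≈ 5.77, C* ≈ 294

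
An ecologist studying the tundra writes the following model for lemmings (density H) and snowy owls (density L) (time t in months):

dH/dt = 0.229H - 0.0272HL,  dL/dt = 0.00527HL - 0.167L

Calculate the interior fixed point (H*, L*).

H* ≈ 31.7, L* ≈ 8.42

Set dL/dt = 0 with L > 0: 0.00527H - 0.167 = 0, so H* = 0.167/0.00527 = 31.7.
Set dH/dt = 0 with H > 0: 0.229 - 0.0272L = 0, so L* = 0.229/0.0272 = 8.42.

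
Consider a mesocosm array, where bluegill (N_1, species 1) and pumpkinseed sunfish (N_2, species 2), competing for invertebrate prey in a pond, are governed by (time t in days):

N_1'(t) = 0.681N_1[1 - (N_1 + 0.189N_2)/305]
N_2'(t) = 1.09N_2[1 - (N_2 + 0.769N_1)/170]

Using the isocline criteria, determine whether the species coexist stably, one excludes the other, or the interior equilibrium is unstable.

species 1 excludes species 2

Compare the nullcline intercepts: K1/α12 = 305/0.189 = 1610 > K2 = 170; K2/α21 = 170/0.769 = 221 < K1 = 305.
Since the inequalities point opposite ways, species 1 can invade but species 2 cannot.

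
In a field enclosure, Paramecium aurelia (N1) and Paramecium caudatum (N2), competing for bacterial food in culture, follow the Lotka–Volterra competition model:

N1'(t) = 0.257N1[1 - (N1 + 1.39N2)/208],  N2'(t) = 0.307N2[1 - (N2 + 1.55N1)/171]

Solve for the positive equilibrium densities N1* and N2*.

N1* ≈ 25.7, N2* ≈ 131

Setting both brackets to zero gives the nullclines N1 + 1.39N2 = 208 and 1.55N1 + N2 = 171.
Substituting N2 = 171 - 1.55N1 into the first: N1(1 - 1.39·1.55) = 208 - 1.39·171.
So N1* = -29.7/-1.15 = 25.7, and then N2* = 171 - 1.55·25.7 = 131.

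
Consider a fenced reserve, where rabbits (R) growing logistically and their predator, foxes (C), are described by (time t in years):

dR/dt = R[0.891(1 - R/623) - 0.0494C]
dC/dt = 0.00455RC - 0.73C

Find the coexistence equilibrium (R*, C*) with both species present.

From dC/dt = 0 with C > 0: 0.00455R* = 0.73, so R* = 160.
Substitute into dR/dt = 0: 0.891(1 - 160/623) = 0.0494C*.
The bracket is 0.742, giving C* = 0.662/0.0494 = 13.4.

R* ≈ 160, C* ≈ 13.4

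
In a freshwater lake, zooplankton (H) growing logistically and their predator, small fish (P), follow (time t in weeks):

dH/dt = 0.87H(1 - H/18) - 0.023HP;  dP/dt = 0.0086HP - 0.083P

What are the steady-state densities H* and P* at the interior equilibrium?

From dP/dt = 0 with P > 0: 0.0086H* = 0.083, so H* = 9.65.
Substitute into dH/dt = 0: 0.87(1 - 9.65/18) = 0.023P*.
The bracket is 0.464, giving P* = 0.404/0.023 = 17.5.

H* ≈ 9.65, P* ≈ 17.5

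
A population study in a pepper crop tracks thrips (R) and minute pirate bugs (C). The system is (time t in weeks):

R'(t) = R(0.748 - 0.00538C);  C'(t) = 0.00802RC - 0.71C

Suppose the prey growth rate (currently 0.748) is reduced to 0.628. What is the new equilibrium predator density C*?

At the interior fixed point, setting dR/dt = 0 with R > 0 fixes C* = (prey growth rate)/(RC coefficient) — independent of the other coefficients.
With the change, C* = 0.628/0.00538 = 117; it falls from 139.

C* ≈ 117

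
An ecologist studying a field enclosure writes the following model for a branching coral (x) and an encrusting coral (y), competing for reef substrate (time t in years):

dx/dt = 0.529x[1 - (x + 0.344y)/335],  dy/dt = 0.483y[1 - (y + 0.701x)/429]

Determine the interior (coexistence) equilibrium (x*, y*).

Setting both brackets to zero gives the nullclines x + 0.344y = 335 and 0.701x + y = 429.
Substituting y = 429 - 0.701x into the first: x(1 - 0.344·0.701) = 335 - 0.344·429.
So x* = 187/0.759 = 247, and then y* = 429 - 0.701·247 = 256.

x* ≈ 247, y* ≈ 256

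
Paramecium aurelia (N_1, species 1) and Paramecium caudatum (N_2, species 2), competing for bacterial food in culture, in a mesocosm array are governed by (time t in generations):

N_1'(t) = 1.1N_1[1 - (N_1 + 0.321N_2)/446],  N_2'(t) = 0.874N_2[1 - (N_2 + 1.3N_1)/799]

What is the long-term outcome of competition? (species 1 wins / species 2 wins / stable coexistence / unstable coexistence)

Compare the nullcline intercepts: K1/α12 = 446/0.321 = 1390 > K2 = 799; K2/α21 = 799/1.3 = 615 > K1 = 446.
Since both inequalities hold, each species can invade when rare, so the interior equilibrium is stable.

stable coexistence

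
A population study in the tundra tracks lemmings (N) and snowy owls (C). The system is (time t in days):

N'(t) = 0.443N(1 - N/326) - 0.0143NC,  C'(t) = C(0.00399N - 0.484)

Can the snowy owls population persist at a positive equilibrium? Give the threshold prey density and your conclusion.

The predator equation gives dC/dt > 0 only when N > 0.484/0.00399 = 121.
Without the predator, N → K = 326. Since 326 > 121, the predator can invade and persist.

Threshold N = 121; K > 121, so yes, the predator persists.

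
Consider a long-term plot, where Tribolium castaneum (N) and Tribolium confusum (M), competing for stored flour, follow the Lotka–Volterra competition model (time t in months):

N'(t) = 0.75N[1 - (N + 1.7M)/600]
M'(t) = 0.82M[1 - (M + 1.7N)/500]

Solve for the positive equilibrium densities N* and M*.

Setting both brackets to zero gives the nullclines N + 1.7M = 600 and 1.7N + M = 500.
Substituting M = 500 - 1.7N into the first: N(1 - 1.7·1.7) = 600 - 1.7·500.
So N* = -250/-1.89 = 132, and then M* = 500 - 1.7·132 = 275.

N* ≈ 132, M* ≈ 275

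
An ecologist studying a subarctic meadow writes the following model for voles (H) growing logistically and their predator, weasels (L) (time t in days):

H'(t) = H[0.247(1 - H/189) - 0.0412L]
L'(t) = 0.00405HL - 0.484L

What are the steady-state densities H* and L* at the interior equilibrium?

H* ≈ 120, L* ≈ 2.2

From dL/dt = 0 with L > 0: 0.00405H* = 0.484, so H* = 120.
Substitute into dH/dt = 0: 0.247(1 - 120/189) = 0.0412L*.
The bracket is 0.368, giving L* = 0.0908/0.0412 = 2.2.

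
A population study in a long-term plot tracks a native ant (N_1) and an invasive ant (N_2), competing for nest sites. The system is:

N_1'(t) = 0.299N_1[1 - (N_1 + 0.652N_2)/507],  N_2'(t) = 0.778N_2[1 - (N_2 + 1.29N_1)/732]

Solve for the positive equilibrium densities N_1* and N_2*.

Setting both brackets to zero gives the nullclines N_1 + 0.652N_2 = 507 and 1.29N_1 + N_2 = 732.
Substituting N_2 = 732 - 1.29N_1 into the first: N_1(1 - 0.652·1.29) = 507 - 0.652·732.
So N_1* = 29.7/0.159 = 187, and then N_2* = 732 - 1.29·187 = 491.

N_1* ≈ 187, N_2* ≈ 491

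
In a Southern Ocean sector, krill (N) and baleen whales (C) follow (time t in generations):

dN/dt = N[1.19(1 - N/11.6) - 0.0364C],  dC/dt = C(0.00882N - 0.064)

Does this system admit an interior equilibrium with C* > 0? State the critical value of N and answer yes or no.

Threshold N = 7.26; K > 7.26, so yes, the predator persists.

The predator equation gives dC/dt > 0 only when N > 0.064/0.00882 = 7.26.
Without the predator, N → K = 11.6. Since 11.6 > 7.26, the predator can invade and persist.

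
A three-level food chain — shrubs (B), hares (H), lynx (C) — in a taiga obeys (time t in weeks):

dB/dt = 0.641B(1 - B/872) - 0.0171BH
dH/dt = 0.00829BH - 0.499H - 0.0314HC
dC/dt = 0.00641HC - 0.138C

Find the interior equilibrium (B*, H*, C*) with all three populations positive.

From dC/dt = 0: 0.00641H* = 0.138, so H* = 21.5.
From dB/dt = 0: 0.641(1 - B*/872) = 0.0171·21.5, giving B* = 872·(1 - 0.574) = 371.
From dH/dt = 0: 0.00829·371 - 0.499 = 0.0314C*, so C* = 2.58/0.0314 = 82.1.

B* ≈ 371, H* ≈ 21.5, C* ≈ 82.1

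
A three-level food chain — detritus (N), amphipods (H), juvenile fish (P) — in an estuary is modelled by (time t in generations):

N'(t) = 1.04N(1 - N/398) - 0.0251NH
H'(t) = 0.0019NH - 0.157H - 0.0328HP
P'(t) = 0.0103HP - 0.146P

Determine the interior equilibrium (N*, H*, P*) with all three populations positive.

N* ≈ 262, H* ≈ 14.2, P* ≈ 10.4

From dP/dt = 0: 0.0103H* = 0.146, so H* = 14.2.
From dN/dt = 0: 1.04(1 - N*/398) = 0.0251·14.2, giving N* = 398·(1 - 0.342) = 262.
From dH/dt = 0: 0.0019·262 - 0.157 = 0.0328P*, so P* = 0.341/0.0328 = 10.4.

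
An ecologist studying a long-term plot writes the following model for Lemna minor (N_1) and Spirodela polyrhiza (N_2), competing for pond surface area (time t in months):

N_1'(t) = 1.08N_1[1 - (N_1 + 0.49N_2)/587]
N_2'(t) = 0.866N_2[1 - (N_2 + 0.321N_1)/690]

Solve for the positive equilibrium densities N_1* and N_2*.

N_1* ≈ 295, N_2* ≈ 595

Setting both brackets to zero gives the nullclines N_1 + 0.49N_2 = 587 and 0.321N_1 + N_2 = 690.
Substituting N_2 = 690 - 0.321N_1 into the first: N_1(1 - 0.49·0.321) = 587 - 0.49·690.
So N_1* = 249/0.843 = 295, and then N_2* = 690 - 0.321·295 = 595.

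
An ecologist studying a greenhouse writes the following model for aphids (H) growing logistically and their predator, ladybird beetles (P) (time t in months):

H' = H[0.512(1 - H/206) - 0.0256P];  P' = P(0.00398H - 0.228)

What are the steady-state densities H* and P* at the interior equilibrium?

From dP/dt = 0 with P > 0: 0.00398H* = 0.228, so H* = 57.3.
Substitute into dH/dt = 0: 0.512(1 - 57.3/206) = 0.0256P*.
The bracket is 0.722, giving P* = 0.37/0.0256 = 14.4.

H* ≈ 57.3, P* ≈ 14.4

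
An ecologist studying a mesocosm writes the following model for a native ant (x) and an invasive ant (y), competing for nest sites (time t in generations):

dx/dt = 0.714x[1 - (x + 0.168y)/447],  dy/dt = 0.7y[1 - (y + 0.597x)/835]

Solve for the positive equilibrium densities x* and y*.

Setting both brackets to zero gives the nullclines x + 0.168y = 447 and 0.597x + y = 835.
Substituting y = 835 - 0.597x into the first: x(1 - 0.168·0.597) = 447 - 0.168·835.
So x* = 307/0.9 = 341, and then y* = 835 - 0.597·341 = 631.

x* ≈ 341, y* ≈ 631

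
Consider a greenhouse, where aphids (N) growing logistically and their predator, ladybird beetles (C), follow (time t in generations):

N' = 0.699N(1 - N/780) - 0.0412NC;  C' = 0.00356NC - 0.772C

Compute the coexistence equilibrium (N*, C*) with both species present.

From dC/dt = 0 with C > 0: 0.00356N* = 0.772, so N* = 217.
Substitute into dN/dt = 0: 0.699(1 - 217/780) = 0.0412C*.
The bracket is 0.722, giving C* = 0.505/0.0412 = 12.2.

N* ≈ 217, C* ≈ 12.2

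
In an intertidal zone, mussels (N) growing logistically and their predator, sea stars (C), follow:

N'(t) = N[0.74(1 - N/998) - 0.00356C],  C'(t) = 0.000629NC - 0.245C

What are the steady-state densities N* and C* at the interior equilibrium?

N* ≈ 390, C* ≈ 127

From dC/dt = 0 with C > 0: 0.000629N* = 0.245, so N* = 390.
Substitute into dN/dt = 0: 0.74(1 - 390/998) = 0.00356C*.
The bracket is 0.61, giving C* = 0.451/0.00356 = 127.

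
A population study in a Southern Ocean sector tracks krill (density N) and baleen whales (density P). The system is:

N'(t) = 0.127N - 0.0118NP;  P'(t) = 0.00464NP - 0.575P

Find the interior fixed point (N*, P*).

N* ≈ 124, P* ≈ 10.8

Set dP/dt = 0 with P > 0: 0.00464N - 0.575 = 0, so N* = 0.575/0.00464 = 124.
Set dN/dt = 0 with N > 0: 0.127 - 0.0118P = 0, so P* = 0.127/0.0118 = 10.8.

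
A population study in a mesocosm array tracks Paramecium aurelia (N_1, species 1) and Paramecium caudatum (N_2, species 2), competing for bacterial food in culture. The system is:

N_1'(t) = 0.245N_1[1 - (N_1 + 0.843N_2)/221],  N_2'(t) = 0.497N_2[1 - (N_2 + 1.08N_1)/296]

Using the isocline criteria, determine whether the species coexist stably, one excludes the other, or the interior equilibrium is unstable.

species 2 excludes species 1

Compare the nullcline intercepts: K1/α12 = 221/0.843 = 262 < K2 = 296; K2/α21 = 296/1.08 = 274 > K1 = 221.
Since the inequalities point opposite ways, species 2 can invade but species 1 cannot.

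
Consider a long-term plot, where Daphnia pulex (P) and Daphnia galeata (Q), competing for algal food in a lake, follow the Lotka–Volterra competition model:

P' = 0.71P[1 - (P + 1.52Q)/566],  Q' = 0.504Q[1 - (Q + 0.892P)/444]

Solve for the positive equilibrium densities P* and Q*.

P* ≈ 306, Q* ≈ 171

Setting both brackets to zero gives the nullclines P + 1.52Q = 566 and 0.892P + Q = 444.
Substituting Q = 444 - 0.892P into the first: P(1 - 1.52·0.892) = 566 - 1.52·444.
So P* = -109/-0.356 = 306, and then Q* = 444 - 0.892·306 = 171.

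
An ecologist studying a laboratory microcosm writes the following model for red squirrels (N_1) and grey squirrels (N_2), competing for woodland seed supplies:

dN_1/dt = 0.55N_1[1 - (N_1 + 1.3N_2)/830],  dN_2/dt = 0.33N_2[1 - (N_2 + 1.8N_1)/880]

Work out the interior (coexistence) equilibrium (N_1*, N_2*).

Setting both brackets to zero gives the nullclines N_1 + 1.3N_2 = 830 and 1.8N_1 + N_2 = 880.
Substituting N_2 = 880 - 1.8N_1 into the first: N_1(1 - 1.3·1.8) = 830 - 1.3·880.
So N_1* = -314/-1.34 = 234, and then N_2* = 880 - 1.8·234 = 458.

N_1* ≈ 234, N_2* ≈ 458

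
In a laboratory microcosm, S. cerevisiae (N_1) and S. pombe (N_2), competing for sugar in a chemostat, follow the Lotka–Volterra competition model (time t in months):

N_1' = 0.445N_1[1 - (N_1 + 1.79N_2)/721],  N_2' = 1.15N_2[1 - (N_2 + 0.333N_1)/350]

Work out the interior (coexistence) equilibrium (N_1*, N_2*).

N_1* ≈ 234, N_2* ≈ 272

Setting both brackets to zero gives the nullclines N_1 + 1.79N_2 = 721 and 0.333N_1 + N_2 = 350.
Substituting N_2 = 350 - 0.333N_1 into the first: N_1(1 - 1.79·0.333) = 721 - 1.79·350.
So N_1* = 94.5/0.404 = 234, and then N_2* = 350 - 0.333·234 = 272.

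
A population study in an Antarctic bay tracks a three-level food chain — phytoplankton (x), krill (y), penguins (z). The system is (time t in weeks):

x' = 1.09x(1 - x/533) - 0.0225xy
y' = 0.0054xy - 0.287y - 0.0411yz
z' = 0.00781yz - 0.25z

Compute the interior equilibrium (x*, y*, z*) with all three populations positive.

From dz/dt = 0: 0.00781y* = 0.25, so y* = 32.
From dx/dt = 0: 1.09(1 - x*/533) = 0.0225·32, giving x* = 533·(1 - 0.661) = 181.
From dy/dt = 0: 0.0054·181 - 0.287 = 0.0411z*, so z* = 0.689/0.0411 = 16.8.

x* ≈ 181, y* ≈ 32, z* ≈ 16.8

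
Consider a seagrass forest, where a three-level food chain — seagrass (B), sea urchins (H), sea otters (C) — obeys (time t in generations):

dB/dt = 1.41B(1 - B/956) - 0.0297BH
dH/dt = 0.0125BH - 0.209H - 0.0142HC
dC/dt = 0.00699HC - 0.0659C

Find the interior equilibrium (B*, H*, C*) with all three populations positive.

From dC/dt = 0: 0.00699H* = 0.0659, so H* = 9.43.
From dB/dt = 0: 1.41(1 - B*/956) = 0.0297·9.43, giving B* = 956·(1 - 0.199) = 766.
From dH/dt = 0: 0.0125·766 - 0.209 = 0.0142C*, so C* = 9.37/0.0142 = 660.

B* ≈ 766, H* ≈ 9.43, C* ≈ 660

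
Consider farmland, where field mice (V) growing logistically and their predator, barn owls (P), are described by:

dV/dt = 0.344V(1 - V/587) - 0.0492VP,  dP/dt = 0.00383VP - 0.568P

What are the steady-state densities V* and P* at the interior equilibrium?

V* ≈ 148, P* ≈ 5.23

From dP/dt = 0 with P > 0: 0.00383V* = 0.568, so V* = 148.
Substitute into dV/dt = 0: 0.344(1 - 148/587) = 0.0492P*.
The bracket is 0.747, giving P* = 0.257/0.0492 = 5.23.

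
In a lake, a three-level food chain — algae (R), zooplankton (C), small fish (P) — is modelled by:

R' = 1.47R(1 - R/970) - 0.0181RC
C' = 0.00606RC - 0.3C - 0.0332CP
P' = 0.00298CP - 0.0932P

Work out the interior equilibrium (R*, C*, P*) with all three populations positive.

From dP/dt = 0: 0.00298C* = 0.0932, so C* = 31.3.
From dR/dt = 0: 1.47(1 - R*/970) = 0.0181·31.3, giving R* = 970·(1 - 0.385) = 596.
From dC/dt = 0: 0.00606·596 - 0.3 = 0.0332P*, so P* = 3.31/0.0332 = 99.8.

R* ≈ 596, C* ≈ 31.3, P* ≈ 99.8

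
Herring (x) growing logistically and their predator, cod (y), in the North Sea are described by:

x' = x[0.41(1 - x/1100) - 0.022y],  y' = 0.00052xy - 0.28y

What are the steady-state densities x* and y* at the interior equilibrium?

x* ≈ 538, y* ≈ 9.51

From dy/dt = 0 with y > 0: 0.00052x* = 0.28, so x* = 538.
Substitute into dx/dt = 0: 0.41(1 - 538/1100) = 0.022y*.
The bracket is 0.51, giving y* = 0.209/0.022 = 9.51.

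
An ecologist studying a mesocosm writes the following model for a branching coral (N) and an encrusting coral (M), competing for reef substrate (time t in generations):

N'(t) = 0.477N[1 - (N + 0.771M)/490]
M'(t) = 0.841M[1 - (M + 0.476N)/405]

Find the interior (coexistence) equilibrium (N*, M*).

Setting both brackets to zero gives the nullclines N + 0.771M = 490 and 0.476N + M = 405.
Substituting M = 405 - 0.476N into the first: N(1 - 0.771·0.476) = 490 - 0.771·405.
So N* = 178/0.633 = 281, and then M* = 405 - 0.476·281 = 271.

N* ≈ 281, M* ≈ 271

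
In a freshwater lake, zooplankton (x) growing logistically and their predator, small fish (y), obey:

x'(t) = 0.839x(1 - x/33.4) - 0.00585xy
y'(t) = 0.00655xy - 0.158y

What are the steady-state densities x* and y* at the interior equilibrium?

x* ≈ 24.1, y* ≈ 39.8

From dy/dt = 0 with y > 0: 0.00655x* = 0.158, so x* = 24.1.
Substitute into dx/dt = 0: 0.839(1 - 24.1/33.4) = 0.00585y*.
The bracket is 0.278, giving y* = 0.233/0.00585 = 39.8.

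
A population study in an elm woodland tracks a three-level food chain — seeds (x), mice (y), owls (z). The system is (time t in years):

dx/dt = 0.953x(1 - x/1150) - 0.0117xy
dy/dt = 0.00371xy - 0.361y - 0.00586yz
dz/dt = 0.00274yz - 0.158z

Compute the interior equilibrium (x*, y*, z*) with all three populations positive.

From dz/dt = 0: 0.00274y* = 0.158, so y* = 57.7.
From dx/dt = 0: 0.953(1 - x*/1150) = 0.0117·57.7, giving x* = 1150·(1 - 0.708) = 336.
From dy/dt = 0: 0.00371·336 - 0.361 = 0.00586z*, so z* = 0.885/0.00586 = 151.

x* ≈ 336, y* ≈ 57.7, z* ≈ 151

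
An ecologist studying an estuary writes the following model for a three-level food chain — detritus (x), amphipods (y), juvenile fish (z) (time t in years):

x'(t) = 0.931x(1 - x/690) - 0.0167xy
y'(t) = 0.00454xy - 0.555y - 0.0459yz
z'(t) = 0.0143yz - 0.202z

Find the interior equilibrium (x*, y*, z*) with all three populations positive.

From dz/dt = 0: 0.0143y* = 0.202, so y* = 14.1.
From dx/dt = 0: 0.931(1 - x*/690) = 0.0167·14.1, giving x* = 690·(1 - 0.253) = 515.
From dy/dt = 0: 0.00454·515 - 0.555 = 0.0459z*, so z* = 1.78/0.0459 = 38.9.

x* ≈ 515, y* ≈ 14.1, z* ≈ 38.9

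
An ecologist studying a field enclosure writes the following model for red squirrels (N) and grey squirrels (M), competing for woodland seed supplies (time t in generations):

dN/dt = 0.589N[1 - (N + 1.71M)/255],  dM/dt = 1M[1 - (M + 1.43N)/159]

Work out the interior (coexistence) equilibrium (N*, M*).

N* ≈ 11.7, M* ≈ 142

Setting both brackets to zero gives the nullclines N + 1.71M = 255 and 1.43N + M = 159.
Substituting M = 159 - 1.43N into the first: N(1 - 1.71·1.43) = 255 - 1.71·159.
So N* = -16.9/-1.45 = 11.7, and then M* = 159 - 1.43·11.7 = 142.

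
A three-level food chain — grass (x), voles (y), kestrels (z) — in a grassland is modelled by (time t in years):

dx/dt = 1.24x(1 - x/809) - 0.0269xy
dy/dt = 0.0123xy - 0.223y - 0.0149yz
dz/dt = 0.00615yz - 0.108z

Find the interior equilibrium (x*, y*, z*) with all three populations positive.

From dz/dt = 0: 0.00615y* = 0.108, so y* = 17.6.
From dx/dt = 0: 1.24(1 - x*/809) = 0.0269·17.6, giving x* = 809·(1 - 0.381) = 501.
From dy/dt = 0: 0.0123·501 - 0.223 = 0.0149z*, so z* = 5.94/0.0149 = 398.

x* ≈ 501, y* ≈ 17.6, z* ≈ 398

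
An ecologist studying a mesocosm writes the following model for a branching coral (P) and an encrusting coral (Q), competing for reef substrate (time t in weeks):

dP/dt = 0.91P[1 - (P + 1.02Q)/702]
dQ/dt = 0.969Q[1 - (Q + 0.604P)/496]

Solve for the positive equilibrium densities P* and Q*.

Setting both brackets to zero gives the nullclines P + 1.02Q = 702 and 0.604P + Q = 496.
Substituting Q = 496 - 0.604P into the first: P(1 - 1.02·0.604) = 702 - 1.02·496.
So P* = 196/0.384 = 511, and then Q* = 496 - 0.604·511 = 188.

P* ≈ 511, Q* ≈ 188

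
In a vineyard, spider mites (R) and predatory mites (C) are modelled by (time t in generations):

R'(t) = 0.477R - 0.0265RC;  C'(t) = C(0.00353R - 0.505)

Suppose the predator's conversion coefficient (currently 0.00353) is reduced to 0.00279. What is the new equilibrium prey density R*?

R* ≈ 181

At the interior fixed point, setting dC/dt = 0 with C > 0 fixes R* = (predator death rate)/(RC coefficient) — independent of the other coefficients.
With the change, R* = 0.505/0.00279 = 181; it rises from 143.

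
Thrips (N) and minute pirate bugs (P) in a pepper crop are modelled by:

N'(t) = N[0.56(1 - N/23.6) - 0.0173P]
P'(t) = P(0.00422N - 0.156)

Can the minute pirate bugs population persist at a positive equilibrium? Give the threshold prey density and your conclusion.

Threshold N = 37; K < 37, so no, the predator goes extinct.

The predator equation gives dP/dt > 0 only when N > 0.156/0.00422 = 37.
Without the predator, N → K = 23.6. Since 23.6 < 37, the predator cannot invade.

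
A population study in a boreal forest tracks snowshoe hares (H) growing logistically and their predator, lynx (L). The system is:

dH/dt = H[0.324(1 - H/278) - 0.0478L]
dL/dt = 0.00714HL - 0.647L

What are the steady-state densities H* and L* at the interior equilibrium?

H* ≈ 90.6, L* ≈ 4.57

From dL/dt = 0 with L > 0: 0.00714H* = 0.647, so H* = 90.6.
Substitute into dH/dt = 0: 0.324(1 - 90.6/278) = 0.0478L*.
The bracket is 0.674, giving L* = 0.218/0.0478 = 4.57.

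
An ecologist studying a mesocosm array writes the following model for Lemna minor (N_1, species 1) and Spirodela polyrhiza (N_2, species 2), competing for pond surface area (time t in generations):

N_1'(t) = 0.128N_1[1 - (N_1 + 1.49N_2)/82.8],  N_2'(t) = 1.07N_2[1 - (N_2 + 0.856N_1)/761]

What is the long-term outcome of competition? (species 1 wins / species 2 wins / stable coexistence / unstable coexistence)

species 2 excludes species 1

Compare the nullcline intercepts: K1/α12 = 82.8/1.49 = 55.6 < K2 = 761; K2/α21 = 761/0.856 = 889 > K1 = 82.8.
Since the inequalities point opposite ways, species 2 can invade but species 1 cannot.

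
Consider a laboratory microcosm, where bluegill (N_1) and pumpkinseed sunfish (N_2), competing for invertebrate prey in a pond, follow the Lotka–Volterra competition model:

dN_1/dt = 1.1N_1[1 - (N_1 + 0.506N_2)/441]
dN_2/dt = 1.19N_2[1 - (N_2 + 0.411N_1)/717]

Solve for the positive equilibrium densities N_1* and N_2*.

Setting both brackets to zero gives the nullclines N_1 + 0.506N_2 = 441 and 0.411N_1 + N_2 = 717.
Substituting N_2 = 717 - 0.411N_1 into the first: N_1(1 - 0.506·0.411) = 441 - 0.506·717.
So N_1* = 78.2/0.792 = 98.7, and then N_2* = 717 - 0.411·98.7 = 676.

N_1* ≈ 98.7, N_2* ≈ 676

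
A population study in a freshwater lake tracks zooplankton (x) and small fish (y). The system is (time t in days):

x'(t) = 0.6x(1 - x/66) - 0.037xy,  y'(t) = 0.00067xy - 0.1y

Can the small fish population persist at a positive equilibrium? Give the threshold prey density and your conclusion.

Threshold x = 149; K < 149, so no, the predator goes extinct.

The predator equation gives dy/dt > 0 only when x > 0.1/0.00067 = 149.
Without the predator, x → K = 66. Since 66 < 149, the predator cannot invade.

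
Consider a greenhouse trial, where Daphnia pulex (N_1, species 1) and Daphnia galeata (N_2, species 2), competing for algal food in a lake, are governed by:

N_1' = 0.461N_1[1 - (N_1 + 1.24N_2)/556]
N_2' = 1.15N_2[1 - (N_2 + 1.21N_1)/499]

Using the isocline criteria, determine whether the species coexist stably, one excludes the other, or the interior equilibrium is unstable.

Compare the nullcline intercepts: K1/α12 = 556/1.24 = 448 < K2 = 499; K2/α21 = 499/1.21 = 412 < K1 = 556.
Since both are reversed, neither can invade when rare; the interior point is a saddle.

unstable coexistence (outcome depends on initial conditions)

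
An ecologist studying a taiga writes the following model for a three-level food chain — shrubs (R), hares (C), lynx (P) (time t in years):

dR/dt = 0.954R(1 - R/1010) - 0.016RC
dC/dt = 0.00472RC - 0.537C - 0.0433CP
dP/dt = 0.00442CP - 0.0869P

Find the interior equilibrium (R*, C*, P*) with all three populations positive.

R* ≈ 677, C* ≈ 19.7, P* ≈ 61.4

From dP/dt = 0: 0.00442C* = 0.0869, so C* = 19.7.
From dR/dt = 0: 0.954(1 - R*/1010) = 0.016·19.7, giving R* = 1010·(1 - 0.33) = 677.
From dC/dt = 0: 0.00472·677 - 0.537 = 0.0433P*, so P* = 2.66/0.0433 = 61.4.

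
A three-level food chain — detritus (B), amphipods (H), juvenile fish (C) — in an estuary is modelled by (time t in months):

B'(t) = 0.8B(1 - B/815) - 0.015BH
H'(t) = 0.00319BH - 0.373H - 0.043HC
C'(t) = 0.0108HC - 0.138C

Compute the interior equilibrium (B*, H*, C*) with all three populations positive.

B* ≈ 620, H* ≈ 12.8, C* ≈ 37.3

From dC/dt = 0: 0.0108H* = 0.138, so H* = 12.8.
From dB/dt = 0: 0.8(1 - B*/815) = 0.015·12.8, giving B* = 815·(1 - 0.24) = 620.
From dH/dt = 0: 0.00319·620 - 0.373 = 0.043C*, so C* = 1.6/0.043 = 37.3.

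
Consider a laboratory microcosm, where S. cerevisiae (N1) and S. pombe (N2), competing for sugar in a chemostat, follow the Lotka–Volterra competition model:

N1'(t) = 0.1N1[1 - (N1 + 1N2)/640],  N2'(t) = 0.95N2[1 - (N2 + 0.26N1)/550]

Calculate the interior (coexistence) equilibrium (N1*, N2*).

Setting both brackets to zero gives the nullclines N1 + 1N2 = 640 and 0.26N1 + N2 = 550.
Substituting N2 = 550 - 0.26N1 into the first: N1(1 - 1·0.26) = 640 - 1·550.
So N1* = 90/0.74 = 122, and then N2* = 550 - 0.26·122 = 518.

N1* ≈ 122, N2* ≈ 518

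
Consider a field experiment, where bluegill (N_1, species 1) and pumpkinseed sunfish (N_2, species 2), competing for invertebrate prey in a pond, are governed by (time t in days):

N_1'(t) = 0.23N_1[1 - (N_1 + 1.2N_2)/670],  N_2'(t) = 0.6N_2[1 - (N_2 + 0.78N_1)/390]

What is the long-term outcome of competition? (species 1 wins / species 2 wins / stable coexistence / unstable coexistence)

species 1 excludes species 2

Compare the nullcline intercepts: K1/α12 = 670/1.2 = 558 > K2 = 390; K2/α21 = 390/0.78 = 500 < K1 = 670.
Since the inequalities point opposite ways, species 1 can invade but species 2 cannot.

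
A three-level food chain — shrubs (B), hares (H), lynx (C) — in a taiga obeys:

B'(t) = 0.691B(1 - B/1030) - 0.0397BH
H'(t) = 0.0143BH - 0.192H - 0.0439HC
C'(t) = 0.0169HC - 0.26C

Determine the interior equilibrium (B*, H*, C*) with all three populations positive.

From dC/dt = 0: 0.0169H* = 0.26, so H* = 15.4.
From dB/dt = 0: 0.691(1 - B*/1030) = 0.0397·15.4, giving B* = 1030·(1 - 0.884) = 120.
From dH/dt = 0: 0.0143·120 - 0.192 = 0.0439C*, so C* = 1.52/0.0439 = 34.6.

B* ≈ 120, H* ≈ 15.4, C* ≈ 34.6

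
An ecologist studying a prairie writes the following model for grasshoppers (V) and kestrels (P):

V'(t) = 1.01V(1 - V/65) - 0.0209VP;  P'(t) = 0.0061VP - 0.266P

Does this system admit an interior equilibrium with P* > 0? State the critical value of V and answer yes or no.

The predator equation gives dP/dt > 0 only when V > 0.266/0.0061 = 43.6.
Without the predator, V → K = 65. Since 65 > 43.6, the predator can invade and persist.

Threshold V = 43.6; K > 43.6, so yes, the predator persists.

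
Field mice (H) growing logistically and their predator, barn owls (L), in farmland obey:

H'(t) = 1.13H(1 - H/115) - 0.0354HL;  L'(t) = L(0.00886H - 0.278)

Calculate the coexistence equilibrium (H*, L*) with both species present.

H* ≈ 31.4, L* ≈ 23.2

From dL/dt = 0 with L > 0: 0.00886H* = 0.278, so H* = 31.4.
Substitute into dH/dt = 0: 1.13(1 - 31.4/115) = 0.0354L*.
The bracket is 0.727, giving L* = 0.822/0.0354 = 23.2.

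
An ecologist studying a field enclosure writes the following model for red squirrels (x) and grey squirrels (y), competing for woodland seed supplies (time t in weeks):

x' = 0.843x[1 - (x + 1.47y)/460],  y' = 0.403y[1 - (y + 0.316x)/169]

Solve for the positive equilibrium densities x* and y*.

x* ≈ 395, y* ≈ 44.1

Setting both brackets to zero gives the nullclines x + 1.47y = 460 and 0.316x + y = 169.
Substituting y = 169 - 0.316x into the first: x(1 - 1.47·0.316) = 460 - 1.47·169.
So x* = 212/0.535 = 395, and then y* = 169 - 0.316·395 = 44.1.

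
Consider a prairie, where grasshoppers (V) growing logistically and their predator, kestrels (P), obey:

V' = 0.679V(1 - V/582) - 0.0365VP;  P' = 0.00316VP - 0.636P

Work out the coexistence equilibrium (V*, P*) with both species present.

V* ≈ 201, P* ≈ 12.2

From dP/dt = 0 with P > 0: 0.00316V* = 0.636, so V* = 201.
Substitute into dV/dt = 0: 0.679(1 - 201/582) = 0.0365P*.
The bracket is 0.654, giving P* = 0.444/0.0365 = 12.2.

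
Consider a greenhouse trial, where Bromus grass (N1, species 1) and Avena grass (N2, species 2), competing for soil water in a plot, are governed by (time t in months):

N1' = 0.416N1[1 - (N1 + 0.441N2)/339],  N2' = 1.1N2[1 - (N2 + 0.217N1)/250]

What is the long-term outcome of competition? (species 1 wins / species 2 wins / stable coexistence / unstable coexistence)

stable coexistence

Compare the nullcline intercepts: K1/α12 = 339/0.441 = 769 > K2 = 250; K2/α21 = 250/0.217 = 1150 > K1 = 339.
Since both inequalities hold, each species can invade when rare, so the interior equilibrium is stable.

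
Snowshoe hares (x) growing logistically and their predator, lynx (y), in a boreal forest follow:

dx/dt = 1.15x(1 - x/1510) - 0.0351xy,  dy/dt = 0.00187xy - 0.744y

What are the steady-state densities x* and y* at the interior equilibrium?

From dy/dt = 0 with y > 0: 0.00187x* = 0.744, so x* = 398.
Substitute into dx/dt = 0: 1.15(1 - 398/1510) = 0.0351y*.
The bracket is 0.737, giving y* = 0.847/0.0351 = 24.1.

x* ≈ 398, y* ≈ 24.1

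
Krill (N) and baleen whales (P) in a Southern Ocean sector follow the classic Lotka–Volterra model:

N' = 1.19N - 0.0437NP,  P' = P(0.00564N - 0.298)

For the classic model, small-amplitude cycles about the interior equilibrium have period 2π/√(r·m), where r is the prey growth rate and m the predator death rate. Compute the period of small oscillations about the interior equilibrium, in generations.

Here r = 1.19 and m = 0.298, so r·m = 0.355.
ω = √0.355 = 0.595 per generation, hence T = 2π/ω ≈ 10.6 generations.

T ≈ 10.6 generations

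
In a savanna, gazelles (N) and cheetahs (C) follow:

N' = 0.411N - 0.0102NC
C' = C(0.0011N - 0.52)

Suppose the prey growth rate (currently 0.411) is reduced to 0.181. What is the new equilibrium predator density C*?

C* ≈ 17.7

At the interior fixed point, setting dN/dt = 0 with N > 0 fixes C* = (prey growth rate)/(NC coefficient) — independent of the other coefficients.
With the change, C* = 0.181/0.0102 = 17.7; it falls from 40.3.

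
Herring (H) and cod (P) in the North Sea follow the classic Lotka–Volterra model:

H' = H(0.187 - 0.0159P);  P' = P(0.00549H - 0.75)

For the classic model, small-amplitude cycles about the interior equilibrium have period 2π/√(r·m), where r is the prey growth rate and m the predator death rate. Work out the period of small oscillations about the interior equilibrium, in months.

Here r = 0.187 and m = 0.75, so r·m = 0.14.
ω = √0.14 = 0.374 per month, hence T = 2π/ω ≈ 16.8 months.

T ≈ 16.8 months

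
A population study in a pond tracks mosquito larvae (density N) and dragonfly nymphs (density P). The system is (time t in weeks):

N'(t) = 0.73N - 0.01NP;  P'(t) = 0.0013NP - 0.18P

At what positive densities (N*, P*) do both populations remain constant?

N* ≈ 138, P* ≈ 73

Set dP/dt = 0 with P > 0: 0.0013N - 0.18 = 0, so N* = 0.18/0.0013 = 138.
Set dN/dt = 0 with N > 0: 0.73 - 0.01P = 0, so P* = 0.73/0.01 = 73.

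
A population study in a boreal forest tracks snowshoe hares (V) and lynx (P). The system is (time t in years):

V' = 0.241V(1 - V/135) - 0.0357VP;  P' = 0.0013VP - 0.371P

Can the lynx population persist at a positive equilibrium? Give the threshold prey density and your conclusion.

The predator equation gives dP/dt > 0 only when V > 0.371/0.0013 = 285.
Without the predator, V → K = 135. Since 135 < 285, the predator cannot invade.

Threshold V = 285; K < 285, so no, the predator goes extinct.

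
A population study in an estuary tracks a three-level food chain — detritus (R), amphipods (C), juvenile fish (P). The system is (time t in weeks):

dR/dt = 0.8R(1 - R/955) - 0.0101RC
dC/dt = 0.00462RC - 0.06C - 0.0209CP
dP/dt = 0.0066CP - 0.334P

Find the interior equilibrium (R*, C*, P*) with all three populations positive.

From dP/dt = 0: 0.0066C* = 0.334, so C* = 50.6.
From dR/dt = 0: 0.8(1 - R*/955) = 0.0101·50.6, giving R* = 955·(1 - 0.639) = 345.
From dC/dt = 0: 0.00462·345 - 0.06 = 0.0209P*, so P* = 1.53/0.0209 = 73.4.

R* ≈ 345, C* ≈ 50.6, P* ≈ 73.4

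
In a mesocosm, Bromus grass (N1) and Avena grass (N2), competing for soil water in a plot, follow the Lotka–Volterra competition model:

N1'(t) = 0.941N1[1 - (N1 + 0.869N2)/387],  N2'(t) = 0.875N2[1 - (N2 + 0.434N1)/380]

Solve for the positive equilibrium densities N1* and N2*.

Setting both brackets to zero gives the nullclines N1 + 0.869N2 = 387 and 0.434N1 + N2 = 380.
Substituting N2 = 380 - 0.434N1 into the first: N1(1 - 0.869·0.434) = 387 - 0.869·380.
So N1* = 56.8/0.623 = 91.2, and then N2* = 380 - 0.434·91.2 = 340.

N1* ≈ 91.2, N2* ≈ 340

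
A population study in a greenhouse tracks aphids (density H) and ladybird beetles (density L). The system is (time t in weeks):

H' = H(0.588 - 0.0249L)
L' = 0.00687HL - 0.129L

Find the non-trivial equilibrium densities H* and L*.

H* ≈ 18.8, L* ≈ 23.6

Set dL/dt = 0 with L > 0: 0.00687H - 0.129 = 0, so H* = 0.129/0.00687 = 18.8.
Set dH/dt = 0 with H > 0: 0.588 - 0.0249L = 0, so L* = 0.588/0.0249 = 23.6.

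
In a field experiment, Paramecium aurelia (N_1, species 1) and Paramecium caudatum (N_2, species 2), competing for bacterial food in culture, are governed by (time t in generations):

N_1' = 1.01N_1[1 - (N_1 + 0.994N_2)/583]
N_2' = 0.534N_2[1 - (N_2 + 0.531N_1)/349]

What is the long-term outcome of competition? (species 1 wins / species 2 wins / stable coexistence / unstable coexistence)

Compare the nullcline intercepts: K1/α12 = 583/0.994 = 587 > K2 = 349; K2/α21 = 349/0.531 = 657 > K1 = 583.
Since both inequalities hold, each species can invade when rare, so the interior equilibrium is stable.

stable coexistence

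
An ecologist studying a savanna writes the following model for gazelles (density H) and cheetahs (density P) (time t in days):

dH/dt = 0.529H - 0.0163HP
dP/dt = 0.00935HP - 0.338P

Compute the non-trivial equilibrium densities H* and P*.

H* ≈ 36.1, P* ≈ 32.5

Set dP/dt = 0 with P > 0: 0.00935H - 0.338 = 0, so H* = 0.338/0.00935 = 36.1.
Set dH/dt = 0 with H > 0: 0.529 - 0.0163P = 0, so P* = 0.529/0.0163 = 32.5.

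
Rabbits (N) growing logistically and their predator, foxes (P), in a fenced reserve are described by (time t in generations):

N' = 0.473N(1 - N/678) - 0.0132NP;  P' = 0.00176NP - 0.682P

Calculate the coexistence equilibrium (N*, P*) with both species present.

From dP/dt = 0 with P > 0: 0.00176N* = 0.682, so N* = 388.
Substitute into dN/dt = 0: 0.473(1 - 388/678) = 0.0132P*.
The bracket is 0.428, giving P* = 0.203/0.0132 = 15.4.

N* ≈ 388, P* ≈ 15.4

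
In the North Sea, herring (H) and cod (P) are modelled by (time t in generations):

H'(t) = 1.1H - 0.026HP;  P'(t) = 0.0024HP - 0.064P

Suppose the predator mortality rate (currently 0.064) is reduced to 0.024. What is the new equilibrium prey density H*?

H* ≈ 10

At the interior fixed point, setting dP/dt = 0 with P > 0 fixes H* = (predator death rate)/(HP coefficient) — independent of the other coefficients.
With the change, H* = 0.024/0.0024 = 10; it falls from 26.7.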